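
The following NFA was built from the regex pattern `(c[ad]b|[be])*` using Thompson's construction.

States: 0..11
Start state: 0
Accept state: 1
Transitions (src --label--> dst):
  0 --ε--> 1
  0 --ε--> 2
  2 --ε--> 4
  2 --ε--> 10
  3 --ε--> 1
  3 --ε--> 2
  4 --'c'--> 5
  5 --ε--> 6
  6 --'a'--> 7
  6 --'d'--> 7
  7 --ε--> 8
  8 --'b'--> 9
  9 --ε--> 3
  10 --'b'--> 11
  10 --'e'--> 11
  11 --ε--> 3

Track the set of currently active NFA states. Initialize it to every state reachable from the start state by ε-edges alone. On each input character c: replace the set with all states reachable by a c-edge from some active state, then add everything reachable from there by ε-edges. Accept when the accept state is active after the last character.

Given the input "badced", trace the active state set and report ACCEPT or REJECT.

initial (ε-close {0}): {0,1,2,4,10}
'b' @ 1: {1,2,3,4,10,11}  ✓accept
'a' @ 2: {}  — dead — no transitions
rest 'dced' ignored (set empty)
after full input: {}  (accept=1 not in)

Answer: REJECT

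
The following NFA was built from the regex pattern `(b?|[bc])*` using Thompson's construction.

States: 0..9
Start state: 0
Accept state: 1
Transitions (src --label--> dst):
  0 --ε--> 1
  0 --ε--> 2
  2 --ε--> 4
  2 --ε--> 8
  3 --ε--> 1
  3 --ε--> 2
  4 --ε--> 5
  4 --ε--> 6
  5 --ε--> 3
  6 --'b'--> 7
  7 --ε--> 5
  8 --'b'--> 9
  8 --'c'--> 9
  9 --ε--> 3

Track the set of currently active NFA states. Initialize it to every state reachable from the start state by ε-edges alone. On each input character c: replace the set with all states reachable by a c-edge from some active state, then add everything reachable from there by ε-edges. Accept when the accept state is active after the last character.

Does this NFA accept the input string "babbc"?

Answer: REJECT

Derivation:
S₀ = ε-closure({0}) = {0,1,2,3,4,5,6,8}
'b' @ 1: {1,2,3,4,5,6,7,8,9}  (accept∈set)
'a' @ 2: {}  — no active states
rest 'bbc' ignored (set empty)
final: {}; accept 1 not in set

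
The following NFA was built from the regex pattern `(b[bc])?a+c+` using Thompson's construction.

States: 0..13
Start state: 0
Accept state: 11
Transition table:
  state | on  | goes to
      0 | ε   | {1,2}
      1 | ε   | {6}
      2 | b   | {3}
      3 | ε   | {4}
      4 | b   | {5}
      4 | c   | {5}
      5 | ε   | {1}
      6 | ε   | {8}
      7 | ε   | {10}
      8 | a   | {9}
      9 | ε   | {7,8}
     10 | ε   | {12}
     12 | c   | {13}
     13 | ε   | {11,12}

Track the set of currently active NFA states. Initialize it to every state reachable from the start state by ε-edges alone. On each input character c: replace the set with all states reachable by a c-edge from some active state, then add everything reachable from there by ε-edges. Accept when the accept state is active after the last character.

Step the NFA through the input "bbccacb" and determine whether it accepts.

Answer: REJECT

Trace:
start: ε-closure({0}) = {0,1,2,6,8}
'b' @ 1: {3,4}
'b' @ 2: {1,5,6,8}
'c' @ 3: {}  — dead — no transitions
rest 'cacb' ignored (set empty)
end set {} — state 11 not in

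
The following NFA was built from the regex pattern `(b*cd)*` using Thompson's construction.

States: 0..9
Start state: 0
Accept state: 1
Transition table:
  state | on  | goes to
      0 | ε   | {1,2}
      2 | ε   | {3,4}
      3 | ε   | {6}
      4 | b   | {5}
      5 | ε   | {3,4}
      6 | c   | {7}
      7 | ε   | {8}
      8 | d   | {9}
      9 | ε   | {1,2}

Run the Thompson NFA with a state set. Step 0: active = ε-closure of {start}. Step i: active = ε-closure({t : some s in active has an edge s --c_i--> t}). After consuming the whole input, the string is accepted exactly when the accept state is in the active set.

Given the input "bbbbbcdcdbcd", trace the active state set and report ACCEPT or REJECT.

start: ε-closure({0}) = {0,1,2,3,4,6}
'b' @ 1: {3,4,5,6}
'b' @ 2: {3,4,5,6}
'b' @ 3: {3,4,5,6}
'b' @ 4: {3,4,5,6}
'b' @ 5: {3,4,5,6}
'c' @ 6: {7,8}
'd' @ 7: {1,2,3,4,6,9}  (accept∈set)
'c' @ 8: {7,8}
'd' @ 9: {1,2,3,4,6,9}  (accept∈set)
'b' @ 10: {3,4,5,6}
'c' @ 11: {7,8}
'd' @ 12: {1,2,3,4,6,9}  (accept∈set)
after full input: {1,2,3,4,6,9}  (accept=1 in)

Answer: ACCEPT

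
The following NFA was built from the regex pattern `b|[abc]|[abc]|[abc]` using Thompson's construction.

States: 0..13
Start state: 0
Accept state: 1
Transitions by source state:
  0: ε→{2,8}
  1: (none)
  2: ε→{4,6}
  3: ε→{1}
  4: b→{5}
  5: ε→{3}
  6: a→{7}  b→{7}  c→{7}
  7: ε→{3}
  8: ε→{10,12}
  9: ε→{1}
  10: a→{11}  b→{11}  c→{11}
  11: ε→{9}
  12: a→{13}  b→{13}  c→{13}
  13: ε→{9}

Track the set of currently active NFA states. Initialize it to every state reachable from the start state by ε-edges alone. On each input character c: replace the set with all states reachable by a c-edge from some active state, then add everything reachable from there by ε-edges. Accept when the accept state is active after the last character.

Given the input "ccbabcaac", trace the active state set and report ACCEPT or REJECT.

S₀ = ε-closure({0}) = {0,2,4,6,8,10,12}
'c' @ 1: {1,3,7,9,11,13}  (accept∈set)
'c' @ 2: {}  — no active states
rest 'babcaac' ignored (set empty)
final: {}; accept 1 not in set

Answer: REJECT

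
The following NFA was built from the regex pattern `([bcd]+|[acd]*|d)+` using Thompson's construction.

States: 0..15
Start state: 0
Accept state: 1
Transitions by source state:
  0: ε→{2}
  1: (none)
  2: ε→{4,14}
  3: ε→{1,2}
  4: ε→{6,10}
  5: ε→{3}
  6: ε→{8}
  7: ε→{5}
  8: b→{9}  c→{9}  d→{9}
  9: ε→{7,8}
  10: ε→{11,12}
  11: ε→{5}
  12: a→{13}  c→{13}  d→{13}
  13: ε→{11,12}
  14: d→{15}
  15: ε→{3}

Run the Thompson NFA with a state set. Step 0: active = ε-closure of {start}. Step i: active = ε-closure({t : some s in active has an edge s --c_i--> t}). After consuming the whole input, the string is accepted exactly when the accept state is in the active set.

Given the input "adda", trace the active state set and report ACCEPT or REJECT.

Answer: ACCEPT

Trace:
S₀ = ε-closure({0}) = {0,1,2,3,4,5,6,8,10,11,12,14}
'a' @ 1: {1,2,3,4,5,6,8,10,11,12,13,14}  ✓accept
'd' @ 2: {1,2,3,4,5,6,7,8,9,10,11,12,13,14,15}  ✓accept
'd' @ 3: {1,2,3,4,5,6,7,8,9,10,11,12,13,14,15}  ✓accept
'a' @ 4: {1,2,3,4,5,6,8,10,11,12,13,14}  ✓accept
after full input: {1,2,3,4,5,6,8,10,11,12,13,14}  (accept=1 in)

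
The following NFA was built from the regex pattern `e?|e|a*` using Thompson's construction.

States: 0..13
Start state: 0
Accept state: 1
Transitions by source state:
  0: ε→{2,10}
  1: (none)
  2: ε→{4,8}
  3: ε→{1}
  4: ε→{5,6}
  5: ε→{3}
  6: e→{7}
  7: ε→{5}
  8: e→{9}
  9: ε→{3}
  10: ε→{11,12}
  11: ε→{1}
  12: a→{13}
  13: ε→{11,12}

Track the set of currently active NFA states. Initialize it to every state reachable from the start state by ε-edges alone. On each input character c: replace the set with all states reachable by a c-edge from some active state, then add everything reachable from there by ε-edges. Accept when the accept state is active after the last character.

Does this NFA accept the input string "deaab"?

Answer: REJECT

Trace:
start: ε-closure({0}) = {0,1,2,3,4,5,6,8,10,11,12}
'd' @ 1: {}  — no active states
rest 'eaab' ignored (set empty)
after full input: {}  (accept=1 not in)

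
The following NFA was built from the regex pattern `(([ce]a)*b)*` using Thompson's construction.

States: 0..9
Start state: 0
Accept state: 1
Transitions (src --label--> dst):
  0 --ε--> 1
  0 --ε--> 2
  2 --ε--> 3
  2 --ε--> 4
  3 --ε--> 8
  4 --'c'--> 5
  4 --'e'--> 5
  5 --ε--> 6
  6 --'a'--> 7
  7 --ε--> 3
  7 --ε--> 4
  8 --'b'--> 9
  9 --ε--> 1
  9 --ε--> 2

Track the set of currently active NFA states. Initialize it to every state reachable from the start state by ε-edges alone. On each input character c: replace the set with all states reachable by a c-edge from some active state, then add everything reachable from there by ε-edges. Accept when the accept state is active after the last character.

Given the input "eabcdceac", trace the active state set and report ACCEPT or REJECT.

S₀ = ε-closure({0}) = {0,1,2,3,4,8}
'e' @ 1: {5,6}
'a' @ 2: {3,4,7,8}
'b' @ 3: {1,2,3,4,8,9}  [accepting]
'c' @ 4: {5,6}
'd' @ 5: {}  — dead — no transitions
rest 'ceac' ignored (set empty)
after full input: {}  (accept=1 not in)

Answer: REJECT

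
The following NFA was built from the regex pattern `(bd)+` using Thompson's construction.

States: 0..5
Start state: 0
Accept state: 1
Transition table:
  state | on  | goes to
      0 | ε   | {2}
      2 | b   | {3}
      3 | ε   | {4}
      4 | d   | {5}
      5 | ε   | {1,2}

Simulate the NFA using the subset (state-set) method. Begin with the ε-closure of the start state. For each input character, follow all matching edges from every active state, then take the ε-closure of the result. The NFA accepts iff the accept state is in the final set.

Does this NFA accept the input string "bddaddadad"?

Answer: REJECT

Steps:
initial (ε-close {0}): {0,2}
'b' @ 1: {3,4}
'd' @ 2: {1,2,5}  ✓accept
'd' @ 3: {}  — no active states
rest 'addadad' ignored (set empty)
final: {}; accept 1 not in set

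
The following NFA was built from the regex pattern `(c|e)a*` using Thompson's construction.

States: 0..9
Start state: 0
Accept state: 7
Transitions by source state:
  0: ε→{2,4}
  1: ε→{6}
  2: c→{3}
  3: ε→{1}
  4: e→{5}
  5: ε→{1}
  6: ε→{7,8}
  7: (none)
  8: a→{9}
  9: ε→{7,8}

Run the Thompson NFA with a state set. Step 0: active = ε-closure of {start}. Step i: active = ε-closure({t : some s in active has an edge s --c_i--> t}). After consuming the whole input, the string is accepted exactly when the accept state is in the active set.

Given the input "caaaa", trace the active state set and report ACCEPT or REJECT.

Answer: ACCEPT

Derivation:
S₀ = ε-closure({0}) = {0,2,4}
'c' @ 1: {1,3,6,7,8}  ✓accept
'a' @ 2: {7,8,9}  ✓accept
'a' @ 3: {7,8,9}  ✓accept
'a' @ 4: {7,8,9}  ✓accept
'a' @ 5: {7,8,9}  ✓accept
final: {7,8,9}; accept 7 in set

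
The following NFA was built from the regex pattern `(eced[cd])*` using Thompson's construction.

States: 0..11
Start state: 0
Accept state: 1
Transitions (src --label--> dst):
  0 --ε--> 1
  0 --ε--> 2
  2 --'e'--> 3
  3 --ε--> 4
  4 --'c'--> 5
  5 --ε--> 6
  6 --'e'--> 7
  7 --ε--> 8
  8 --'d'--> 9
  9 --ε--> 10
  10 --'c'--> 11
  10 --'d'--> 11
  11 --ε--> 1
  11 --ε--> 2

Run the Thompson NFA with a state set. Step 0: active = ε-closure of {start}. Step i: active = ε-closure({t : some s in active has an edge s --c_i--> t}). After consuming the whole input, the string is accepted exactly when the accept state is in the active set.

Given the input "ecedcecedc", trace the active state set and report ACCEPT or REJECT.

S₀ = ε-closure({0}) = {0,1,2}
'e' @ 1: {3,4}
'c' @ 2: {5,6}
'e' @ 3: {7,8}
'd' @ 4: {9,10}
'c' @ 5: {1,2,11}  (accept∈set)
'e' @ 6: {3,4}
'c' @ 7: {5,6}
'e' @ 8: {7,8}
'd' @ 9: {9,10}
'c' @ 10: {1,2,11}  (accept∈set)
end set {1,2,11} — state 1 in

Answer: ACCEPT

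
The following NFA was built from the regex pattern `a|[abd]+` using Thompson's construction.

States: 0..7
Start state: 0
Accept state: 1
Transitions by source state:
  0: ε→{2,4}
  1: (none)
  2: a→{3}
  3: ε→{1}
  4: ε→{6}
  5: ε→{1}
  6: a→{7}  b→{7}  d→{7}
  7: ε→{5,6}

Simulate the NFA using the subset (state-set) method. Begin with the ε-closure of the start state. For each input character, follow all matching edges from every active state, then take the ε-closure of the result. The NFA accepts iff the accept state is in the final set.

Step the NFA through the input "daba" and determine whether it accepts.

Answer: ACCEPT

Steps:
start: ε-closure({0}) = {0,2,4,6}
'd' @ 1: {1,5,6,7}  (accept∈set)
'a' @ 2: {1,5,6,7}  (accept∈set)
'b' @ 3: {1,5,6,7}  (accept∈set)
'a' @ 4: {1,5,6,7}  (accept∈set)
final: {1,5,6,7}; accept 1 in set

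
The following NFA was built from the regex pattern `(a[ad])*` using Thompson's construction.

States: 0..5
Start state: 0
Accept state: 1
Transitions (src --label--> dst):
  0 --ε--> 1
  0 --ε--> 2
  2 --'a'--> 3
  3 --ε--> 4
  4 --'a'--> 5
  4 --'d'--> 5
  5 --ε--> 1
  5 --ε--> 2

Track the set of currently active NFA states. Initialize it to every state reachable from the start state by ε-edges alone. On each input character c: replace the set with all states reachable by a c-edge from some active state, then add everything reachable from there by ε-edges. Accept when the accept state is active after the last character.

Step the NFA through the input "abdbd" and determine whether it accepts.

start: ε-closure({0}) = {0,1,2}
'a' @ 1: {3,4}
'b' @ 2: {}  — state set empty
rest 'dbd' ignored (set empty)
end set {} — state 1 not in

Answer: REJECT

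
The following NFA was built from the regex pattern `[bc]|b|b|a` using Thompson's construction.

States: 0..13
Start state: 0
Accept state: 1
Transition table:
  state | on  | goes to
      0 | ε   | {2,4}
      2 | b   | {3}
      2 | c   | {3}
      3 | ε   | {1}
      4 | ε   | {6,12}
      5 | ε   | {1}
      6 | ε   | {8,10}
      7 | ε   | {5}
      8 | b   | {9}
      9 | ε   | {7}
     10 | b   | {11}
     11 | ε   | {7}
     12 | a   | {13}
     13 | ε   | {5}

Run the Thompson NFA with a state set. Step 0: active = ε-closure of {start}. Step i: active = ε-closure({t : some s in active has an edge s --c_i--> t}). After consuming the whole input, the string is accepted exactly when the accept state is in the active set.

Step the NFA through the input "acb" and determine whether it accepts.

S₀ = ε-closure({0}) = {0,2,4,6,8,10,12}
'a' @ 1: {1,5,13}  [accepting]
'c' @ 2: {}  — state set empty
rest 'b' ignored (set empty)
final: {}; accept 1 not in set

Answer: REJECT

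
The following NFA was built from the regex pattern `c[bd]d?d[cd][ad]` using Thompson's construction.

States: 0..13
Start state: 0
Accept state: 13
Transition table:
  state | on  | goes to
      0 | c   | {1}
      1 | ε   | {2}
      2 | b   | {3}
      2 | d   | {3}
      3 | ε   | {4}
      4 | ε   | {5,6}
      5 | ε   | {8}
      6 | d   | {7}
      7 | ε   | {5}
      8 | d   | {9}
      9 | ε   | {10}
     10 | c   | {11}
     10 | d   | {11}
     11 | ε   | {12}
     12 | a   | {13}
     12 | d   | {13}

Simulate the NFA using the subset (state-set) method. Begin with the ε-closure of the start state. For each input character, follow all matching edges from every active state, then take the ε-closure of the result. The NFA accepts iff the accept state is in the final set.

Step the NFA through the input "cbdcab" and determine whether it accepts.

start: ε-closure({0}) = {0}
'c' @ 1: {1,2}
'b' @ 2: {3,4,5,6,8}
'd' @ 3: {5,7,8,9,10}
'c' @ 4: {11,12}
'a' @ 5: {13}  [accepting]
'b' @ 6: {}  — state set empty
after full input: {}  (accept=13 not in)

Answer: REJECT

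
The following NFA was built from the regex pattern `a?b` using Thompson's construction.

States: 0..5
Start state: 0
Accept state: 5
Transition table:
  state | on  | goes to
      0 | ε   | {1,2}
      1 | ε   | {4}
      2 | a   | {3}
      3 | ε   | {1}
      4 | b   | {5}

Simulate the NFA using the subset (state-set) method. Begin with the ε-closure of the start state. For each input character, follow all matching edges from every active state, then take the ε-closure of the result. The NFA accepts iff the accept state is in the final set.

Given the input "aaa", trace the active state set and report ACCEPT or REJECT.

Answer: REJECT

Steps:
start: ε-closure({0}) = {0,1,2,4}
'a' @ 1: {1,3,4}
'a' @ 2: {}  — state set empty
rest 'a' ignored (set empty)
end set {} — state 5 not in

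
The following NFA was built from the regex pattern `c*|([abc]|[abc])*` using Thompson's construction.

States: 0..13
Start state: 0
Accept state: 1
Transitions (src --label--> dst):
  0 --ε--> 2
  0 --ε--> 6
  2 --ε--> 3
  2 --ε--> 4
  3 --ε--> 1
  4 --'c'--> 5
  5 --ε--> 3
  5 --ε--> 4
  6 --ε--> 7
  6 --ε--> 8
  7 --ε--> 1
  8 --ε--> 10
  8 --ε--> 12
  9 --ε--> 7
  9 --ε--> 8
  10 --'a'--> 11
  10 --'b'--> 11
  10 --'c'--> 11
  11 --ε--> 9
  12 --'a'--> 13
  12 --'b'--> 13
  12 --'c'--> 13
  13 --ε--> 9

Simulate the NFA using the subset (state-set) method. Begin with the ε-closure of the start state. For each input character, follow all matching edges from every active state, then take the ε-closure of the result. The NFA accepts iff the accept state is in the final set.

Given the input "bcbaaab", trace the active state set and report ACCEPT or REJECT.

initial (ε-close {0}): {0,1,2,3,4,6,7,8,10,12}
'b' @ 1: {1,7,8,9,10,11,12,13}  ✓accept
'c' @ 2: {1,7,8,9,10,11,12,13}  ✓accept
'b' @ 3: {1,7,8,9,10,11,12,13}  ✓accept
'a' @ 4: {1,7,8,9,10,11,12,13}  ✓accept
'a' @ 5: {1,7,8,9,10,11,12,13}  ✓accept
'a' @ 6: {1,7,8,9,10,11,12,13}  ✓accept
'b' @ 7: {1,7,8,9,10,11,12,13}  ✓accept
end set {1,7,8,9,10,11,12,13} — state 1 in

Answer: ACCEPT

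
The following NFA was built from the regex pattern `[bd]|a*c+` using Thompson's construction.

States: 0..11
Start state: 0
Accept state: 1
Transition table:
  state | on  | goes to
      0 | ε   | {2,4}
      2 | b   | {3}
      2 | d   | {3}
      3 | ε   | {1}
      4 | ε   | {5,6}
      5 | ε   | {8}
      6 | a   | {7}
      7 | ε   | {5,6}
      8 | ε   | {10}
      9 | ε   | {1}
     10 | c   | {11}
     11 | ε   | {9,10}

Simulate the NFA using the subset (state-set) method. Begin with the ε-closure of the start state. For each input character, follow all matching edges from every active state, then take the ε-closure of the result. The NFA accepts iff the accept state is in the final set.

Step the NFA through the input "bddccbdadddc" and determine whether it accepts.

start: ε-closure({0}) = {0,2,4,5,6,8,10}
'b' @ 1: {1,3}  ✓accept
'd' @ 2: {}  — dead — no transitions
rest 'dccbdadddc' ignored (set empty)
after full input: {}  (accept=1 not in)

Answer: REJECT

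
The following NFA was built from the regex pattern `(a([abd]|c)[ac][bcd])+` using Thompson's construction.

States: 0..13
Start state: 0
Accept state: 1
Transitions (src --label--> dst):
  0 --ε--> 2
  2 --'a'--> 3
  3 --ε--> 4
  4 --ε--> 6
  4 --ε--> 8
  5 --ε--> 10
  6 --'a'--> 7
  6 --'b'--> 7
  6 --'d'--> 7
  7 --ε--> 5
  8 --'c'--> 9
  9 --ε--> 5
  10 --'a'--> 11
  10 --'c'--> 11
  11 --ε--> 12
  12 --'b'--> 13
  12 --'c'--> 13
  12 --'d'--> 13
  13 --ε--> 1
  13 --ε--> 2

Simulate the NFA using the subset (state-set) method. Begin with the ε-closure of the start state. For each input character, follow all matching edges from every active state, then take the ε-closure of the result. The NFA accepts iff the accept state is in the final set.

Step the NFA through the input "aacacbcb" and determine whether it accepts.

S₀ = ε-closure({0}) = {0,2}
'a' @ 1: {3,4,6,8}
'a' @ 2: {5,7,10}
'c' @ 3: {11,12}
'a' @ 4: {}  — state set empty
rest 'cbcb' ignored (set empty)
after full input: {}  (accept=1 not in)

Answer: REJECT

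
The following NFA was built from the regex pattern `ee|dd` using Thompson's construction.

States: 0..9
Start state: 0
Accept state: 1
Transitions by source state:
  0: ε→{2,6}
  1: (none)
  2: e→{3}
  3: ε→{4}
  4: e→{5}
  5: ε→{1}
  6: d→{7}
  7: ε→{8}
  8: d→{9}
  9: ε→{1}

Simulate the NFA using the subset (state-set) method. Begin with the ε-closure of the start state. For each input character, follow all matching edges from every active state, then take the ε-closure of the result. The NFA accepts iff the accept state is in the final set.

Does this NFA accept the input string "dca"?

Answer: REJECT

Derivation:
start: ε-closure({0}) = {0,2,6}
'd' @ 1: {7,8}
'c' @ 2: {}  — dead — no transitions
rest 'a' ignored (set empty)
final: {}; accept 1 not in set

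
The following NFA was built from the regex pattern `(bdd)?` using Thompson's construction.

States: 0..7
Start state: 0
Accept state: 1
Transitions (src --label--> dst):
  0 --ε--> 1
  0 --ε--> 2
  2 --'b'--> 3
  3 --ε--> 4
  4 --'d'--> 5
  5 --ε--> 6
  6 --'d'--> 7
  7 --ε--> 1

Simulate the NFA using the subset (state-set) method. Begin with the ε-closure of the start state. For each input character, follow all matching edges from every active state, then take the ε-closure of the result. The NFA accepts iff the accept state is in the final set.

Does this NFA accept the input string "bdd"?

S₀ = ε-closure({0}) = {0,1,2}
'b' @ 1: {3,4}
'd' @ 2: {5,6}
'd' @ 3: {1,7}  [accepting]
end set {1,7} — state 1 in

Answer: ACCEPT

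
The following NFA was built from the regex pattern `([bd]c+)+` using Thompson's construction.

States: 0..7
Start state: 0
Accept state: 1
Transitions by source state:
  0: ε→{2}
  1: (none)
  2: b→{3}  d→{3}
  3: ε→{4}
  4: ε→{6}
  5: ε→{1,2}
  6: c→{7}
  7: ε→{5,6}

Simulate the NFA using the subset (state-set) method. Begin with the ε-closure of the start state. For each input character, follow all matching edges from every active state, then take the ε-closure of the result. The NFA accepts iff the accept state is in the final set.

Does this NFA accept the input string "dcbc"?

Answer: ACCEPT

Steps:
start: ε-closure({0}) = {0,2}
'd' @ 1: {3,4,6}
'c' @ 2: {1,2,5,6,7}  (accept∈set)
'b' @ 3: {3,4,6}
'c' @ 4: {1,2,5,6,7}  (accept∈set)
final: {1,2,5,6,7}; accept 1 in set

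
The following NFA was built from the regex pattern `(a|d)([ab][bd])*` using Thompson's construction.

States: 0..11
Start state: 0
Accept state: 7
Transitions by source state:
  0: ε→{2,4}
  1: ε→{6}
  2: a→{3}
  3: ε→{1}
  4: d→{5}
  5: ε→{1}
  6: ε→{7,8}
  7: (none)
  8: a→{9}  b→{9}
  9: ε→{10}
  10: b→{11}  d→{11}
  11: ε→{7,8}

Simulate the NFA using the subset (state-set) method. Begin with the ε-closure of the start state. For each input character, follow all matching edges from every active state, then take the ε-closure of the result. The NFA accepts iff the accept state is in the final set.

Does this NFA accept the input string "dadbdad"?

S₀ = ε-closure({0}) = {0,2,4}
'd' @ 1: {1,5,6,7,8}  (accept∈set)
'a' @ 2: {9,10}
'd' @ 3: {7,8,11}  (accept∈set)
'b' @ 4: {9,10}
'd' @ 5: {7,8,11}  (accept∈set)
'a' @ 6: {9,10}
'd' @ 7: {7,8,11}  (accept∈set)
end set {7,8,11} — state 7 in

Answer: ACCEPT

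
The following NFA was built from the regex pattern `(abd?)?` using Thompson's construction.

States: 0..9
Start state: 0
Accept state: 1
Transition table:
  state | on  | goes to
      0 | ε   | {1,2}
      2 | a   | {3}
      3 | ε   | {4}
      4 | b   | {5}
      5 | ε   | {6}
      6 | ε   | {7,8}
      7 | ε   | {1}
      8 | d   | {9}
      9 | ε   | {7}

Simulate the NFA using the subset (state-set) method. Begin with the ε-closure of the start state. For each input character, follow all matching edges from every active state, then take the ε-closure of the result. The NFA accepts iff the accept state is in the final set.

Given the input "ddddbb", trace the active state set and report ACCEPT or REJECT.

start: ε-closure({0}) = {0,1,2}
'd' @ 1: {}  — state set empty
rest 'dddbb' ignored (set empty)
end set {} — state 1 not in

Answer: REJECT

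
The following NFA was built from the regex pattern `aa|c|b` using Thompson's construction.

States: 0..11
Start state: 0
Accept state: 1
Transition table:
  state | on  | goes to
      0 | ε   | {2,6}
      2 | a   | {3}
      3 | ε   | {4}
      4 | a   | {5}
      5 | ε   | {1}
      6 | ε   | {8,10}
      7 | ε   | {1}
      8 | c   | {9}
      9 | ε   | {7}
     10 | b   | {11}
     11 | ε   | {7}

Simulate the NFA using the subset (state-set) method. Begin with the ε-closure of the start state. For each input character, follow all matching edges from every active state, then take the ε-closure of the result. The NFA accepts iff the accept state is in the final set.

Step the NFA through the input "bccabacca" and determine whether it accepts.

Answer: REJECT

Derivation:
initial (ε-close {0}): {0,2,6,8,10}
'b' @ 1: {1,7,11}  ✓accept
'c' @ 2: {}  — state set empty
rest 'cabacca' ignored (set empty)
after full input: {}  (accept=1 not in)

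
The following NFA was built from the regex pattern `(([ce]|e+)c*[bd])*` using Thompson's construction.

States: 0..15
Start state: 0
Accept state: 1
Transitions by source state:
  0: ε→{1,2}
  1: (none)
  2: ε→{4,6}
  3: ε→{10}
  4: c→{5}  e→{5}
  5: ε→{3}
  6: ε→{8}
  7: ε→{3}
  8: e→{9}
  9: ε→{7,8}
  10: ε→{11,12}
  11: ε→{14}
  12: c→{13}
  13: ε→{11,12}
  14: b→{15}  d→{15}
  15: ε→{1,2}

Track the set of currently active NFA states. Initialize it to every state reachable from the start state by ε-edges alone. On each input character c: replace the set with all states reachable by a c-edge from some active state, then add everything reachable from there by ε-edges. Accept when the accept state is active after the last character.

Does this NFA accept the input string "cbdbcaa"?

Answer: REJECT

Trace:
start: ε-closure({0}) = {0,1,2,4,6,8}
'c' @ 1: {3,5,10,11,12,14}
'b' @ 2: {1,2,4,6,8,15}  [accepting]
'd' @ 3: {}  — no active states
rest 'bcaa' ignored (set empty)
end set {} — state 1 not in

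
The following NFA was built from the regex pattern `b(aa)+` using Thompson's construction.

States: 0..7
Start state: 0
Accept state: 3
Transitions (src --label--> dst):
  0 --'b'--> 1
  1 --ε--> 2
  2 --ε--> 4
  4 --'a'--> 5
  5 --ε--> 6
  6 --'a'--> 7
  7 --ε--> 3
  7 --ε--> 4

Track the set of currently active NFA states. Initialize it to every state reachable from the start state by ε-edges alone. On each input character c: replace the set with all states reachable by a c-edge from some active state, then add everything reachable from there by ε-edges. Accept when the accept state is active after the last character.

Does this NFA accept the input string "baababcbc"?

S₀ = ε-closure({0}) = {0}
'b' @ 1: {1,2,4}
'a' @ 2: {5,6}
'a' @ 3: {3,4,7}  (accept∈set)
'b' @ 4: {}  — no active states
rest 'abcbc' ignored (set empty)
after full input: {}  (accept=3 not in)

Answer: REJECT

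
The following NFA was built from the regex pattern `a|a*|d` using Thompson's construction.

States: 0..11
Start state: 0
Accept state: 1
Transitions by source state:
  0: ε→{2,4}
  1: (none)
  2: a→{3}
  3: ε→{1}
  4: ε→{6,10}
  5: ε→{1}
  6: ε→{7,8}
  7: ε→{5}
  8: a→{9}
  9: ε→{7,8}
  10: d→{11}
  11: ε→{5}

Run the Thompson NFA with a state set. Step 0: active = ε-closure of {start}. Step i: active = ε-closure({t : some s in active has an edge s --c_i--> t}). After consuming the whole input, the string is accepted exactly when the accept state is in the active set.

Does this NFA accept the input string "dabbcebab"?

Answer: REJECT

Steps:
start: ε-closure({0}) = {0,1,2,4,5,6,7,8,10}
'd' @ 1: {1,5,11}  [accepting]
'a' @ 2: {}  — state set empty
rest 'bbcebab' ignored (set empty)
after full input: {}  (accept=1 not in)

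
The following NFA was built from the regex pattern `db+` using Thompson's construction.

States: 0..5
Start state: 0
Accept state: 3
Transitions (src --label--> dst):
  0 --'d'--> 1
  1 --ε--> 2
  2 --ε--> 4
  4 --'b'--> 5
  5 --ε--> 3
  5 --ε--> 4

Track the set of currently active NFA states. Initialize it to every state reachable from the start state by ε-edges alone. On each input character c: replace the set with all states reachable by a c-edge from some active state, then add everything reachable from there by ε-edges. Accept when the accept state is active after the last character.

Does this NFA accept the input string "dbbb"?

S₀ = ε-closure({0}) = {0}
'd' @ 1: {1,2,4}
'b' @ 2: {3,4,5}  ✓accept
'b' @ 3: {3,4,5}  ✓accept
'b' @ 4: {3,4,5}  ✓accept
after full input: {3,4,5}  (accept=3 in)

Answer: ACCEPT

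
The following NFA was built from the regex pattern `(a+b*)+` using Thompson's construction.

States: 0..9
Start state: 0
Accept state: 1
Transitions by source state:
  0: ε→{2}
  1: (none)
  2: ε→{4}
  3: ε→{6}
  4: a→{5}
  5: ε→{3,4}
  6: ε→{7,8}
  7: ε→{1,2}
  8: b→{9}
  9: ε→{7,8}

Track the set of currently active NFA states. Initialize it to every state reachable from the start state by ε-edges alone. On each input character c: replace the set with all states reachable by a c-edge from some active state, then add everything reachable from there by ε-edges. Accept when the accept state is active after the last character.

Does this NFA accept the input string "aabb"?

Answer: ACCEPT

Derivation:
start: ε-closure({0}) = {0,2,4}
'a' @ 1: {1,2,3,4,5,6,7,8}  [accepting]
'a' @ 2: {1,2,3,4,5,6,7,8}  [accepting]
'b' @ 3: {1,2,4,7,8,9}  [accepting]
'b' @ 4: {1,2,4,7,8,9}  [accepting]
after full input: {1,2,4,7,8,9}  (accept=1 in)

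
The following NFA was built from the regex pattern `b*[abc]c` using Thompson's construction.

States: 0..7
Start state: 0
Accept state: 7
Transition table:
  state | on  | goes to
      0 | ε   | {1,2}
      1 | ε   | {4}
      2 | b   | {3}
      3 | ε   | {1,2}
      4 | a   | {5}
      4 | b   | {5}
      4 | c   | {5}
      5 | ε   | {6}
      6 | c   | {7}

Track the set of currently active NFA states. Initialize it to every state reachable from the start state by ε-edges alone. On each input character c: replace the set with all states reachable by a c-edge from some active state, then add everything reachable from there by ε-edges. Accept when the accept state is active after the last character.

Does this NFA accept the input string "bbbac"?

initial (ε-close {0}): {0,1,2,4}
'b' @ 1: {1,2,3,4,5,6}
'b' @ 2: {1,2,3,4,5,6}
'b' @ 3: {1,2,3,4,5,6}
'a' @ 4: {5,6}
'c' @ 5: {7}  [accepting]
end set {7} — state 7 in

Answer: ACCEPT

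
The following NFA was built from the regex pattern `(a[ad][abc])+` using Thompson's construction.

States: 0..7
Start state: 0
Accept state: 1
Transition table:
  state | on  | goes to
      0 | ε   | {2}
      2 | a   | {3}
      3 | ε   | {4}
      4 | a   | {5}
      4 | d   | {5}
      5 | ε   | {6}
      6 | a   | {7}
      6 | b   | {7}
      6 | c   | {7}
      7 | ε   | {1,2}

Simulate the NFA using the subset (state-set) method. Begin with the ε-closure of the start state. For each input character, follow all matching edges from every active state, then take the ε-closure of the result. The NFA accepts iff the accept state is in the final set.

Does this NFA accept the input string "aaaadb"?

start: ε-closure({0}) = {0,2}
'a' @ 1: {3,4}
'a' @ 2: {5,6}
'a' @ 3: {1,2,7}  (accept∈set)
'a' @ 4: {3,4}
'd' @ 5: {5,6}
'b' @ 6: {1,2,7}  (accept∈set)
final: {1,2,7}; accept 1 in set

Answer: ACCEPT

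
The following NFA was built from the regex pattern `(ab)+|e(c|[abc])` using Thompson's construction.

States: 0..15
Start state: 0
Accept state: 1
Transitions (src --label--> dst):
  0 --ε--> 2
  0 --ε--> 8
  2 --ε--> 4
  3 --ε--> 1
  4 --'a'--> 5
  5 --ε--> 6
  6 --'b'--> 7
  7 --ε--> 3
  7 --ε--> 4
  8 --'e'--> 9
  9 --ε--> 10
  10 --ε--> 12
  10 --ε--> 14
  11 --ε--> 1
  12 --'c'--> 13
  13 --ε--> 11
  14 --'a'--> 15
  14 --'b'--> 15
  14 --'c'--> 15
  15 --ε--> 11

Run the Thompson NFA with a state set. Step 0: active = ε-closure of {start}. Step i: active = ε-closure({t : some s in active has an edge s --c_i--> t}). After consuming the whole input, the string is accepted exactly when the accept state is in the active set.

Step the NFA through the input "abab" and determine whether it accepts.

S₀ = ε-closure({0}) = {0,2,4,8}
'a' @ 1: {5,6}
'b' @ 2: {1,3,4,7}  (accept∈set)
'a' @ 3: {5,6}
'b' @ 4: {1,3,4,7}  (accept∈set)
final: {1,3,4,7}; accept 1 in set

Answer: ACCEPT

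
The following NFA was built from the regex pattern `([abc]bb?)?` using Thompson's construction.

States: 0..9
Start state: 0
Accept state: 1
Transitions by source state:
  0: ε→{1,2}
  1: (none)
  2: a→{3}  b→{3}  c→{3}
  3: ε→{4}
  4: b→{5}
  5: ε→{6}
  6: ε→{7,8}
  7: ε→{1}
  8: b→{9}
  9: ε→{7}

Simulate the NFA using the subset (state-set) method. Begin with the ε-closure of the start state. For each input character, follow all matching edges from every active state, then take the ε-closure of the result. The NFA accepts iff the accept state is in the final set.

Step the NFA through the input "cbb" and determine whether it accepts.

Answer: ACCEPT

Derivation:
S₀ = ε-closure({0}) = {0,1,2}
'c' @ 1: {3,4}
'b' @ 2: {1,5,6,7,8}  ✓accept
'b' @ 3: {1,7,9}  ✓accept
final: {1,7,9}; accept 1 in set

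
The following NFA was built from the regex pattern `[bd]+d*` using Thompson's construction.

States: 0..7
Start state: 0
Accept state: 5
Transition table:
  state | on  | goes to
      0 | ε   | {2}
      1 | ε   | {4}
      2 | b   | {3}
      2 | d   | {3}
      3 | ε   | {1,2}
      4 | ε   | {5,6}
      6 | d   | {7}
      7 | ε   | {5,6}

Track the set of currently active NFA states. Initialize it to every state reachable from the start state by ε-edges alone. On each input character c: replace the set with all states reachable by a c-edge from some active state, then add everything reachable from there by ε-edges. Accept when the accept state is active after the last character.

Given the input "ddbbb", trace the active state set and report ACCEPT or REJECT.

S₀ = ε-closure({0}) = {0,2}
'd' @ 1: {1,2,3,4,5,6}  (accept∈set)
'd' @ 2: {1,2,3,4,5,6,7}  (accept∈set)
'b' @ 3: {1,2,3,4,5,6}  (accept∈set)
'b' @ 4: {1,2,3,4,5,6}  (accept∈set)
'b' @ 5: {1,2,3,4,5,6}  (accept∈set)
after full input: {1,2,3,4,5,6}  (accept=5 in)

Answer: ACCEPT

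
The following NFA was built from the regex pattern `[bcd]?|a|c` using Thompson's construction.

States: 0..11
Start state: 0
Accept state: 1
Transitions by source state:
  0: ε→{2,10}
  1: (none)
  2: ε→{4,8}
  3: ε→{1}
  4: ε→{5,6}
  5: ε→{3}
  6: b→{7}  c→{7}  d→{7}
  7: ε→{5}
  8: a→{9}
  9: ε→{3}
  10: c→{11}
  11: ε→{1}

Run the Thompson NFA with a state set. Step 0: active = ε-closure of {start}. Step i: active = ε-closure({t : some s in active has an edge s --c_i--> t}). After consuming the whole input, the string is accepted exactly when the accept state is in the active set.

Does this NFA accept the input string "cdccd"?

Answer: REJECT

Derivation:
start: ε-closure({0}) = {0,1,2,3,4,5,6,8,10}
'c' @ 1: {1,3,5,7,11}  [accepting]
'd' @ 2: {}  — state set empty
rest 'ccd' ignored (set empty)
final: {}; accept 1 not in set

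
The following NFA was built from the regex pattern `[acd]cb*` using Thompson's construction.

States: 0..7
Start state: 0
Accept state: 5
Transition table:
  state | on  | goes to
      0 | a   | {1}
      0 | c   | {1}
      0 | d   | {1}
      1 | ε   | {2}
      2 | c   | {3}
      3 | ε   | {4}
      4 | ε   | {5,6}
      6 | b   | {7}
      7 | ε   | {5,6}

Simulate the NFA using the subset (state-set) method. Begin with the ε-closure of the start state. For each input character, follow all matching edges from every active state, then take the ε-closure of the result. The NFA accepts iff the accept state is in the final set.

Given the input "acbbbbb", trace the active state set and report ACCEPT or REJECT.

S₀ = ε-closure({0}) = {0}
'a' @ 1: {1,2}
'c' @ 2: {3,4,5,6}  (accept∈set)
'b' @ 3: {5,6,7}  (accept∈set)
'b' @ 4: {5,6,7}  (accept∈set)
'b' @ 5: {5,6,7}  (accept∈set)
'b' @ 6: {5,6,7}  (accept∈set)
'b' @ 7: {5,6,7}  (accept∈set)
final: {5,6,7}; accept 5 in set

Answer: ACCEPT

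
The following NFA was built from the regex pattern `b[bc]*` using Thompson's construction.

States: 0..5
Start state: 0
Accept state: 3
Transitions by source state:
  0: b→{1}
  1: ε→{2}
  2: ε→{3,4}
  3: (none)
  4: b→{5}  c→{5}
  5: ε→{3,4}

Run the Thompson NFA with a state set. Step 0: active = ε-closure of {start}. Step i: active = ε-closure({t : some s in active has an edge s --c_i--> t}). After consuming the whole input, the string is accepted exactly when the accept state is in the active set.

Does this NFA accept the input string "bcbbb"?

initial (ε-close {0}): {0}
'b' @ 1: {1,2,3,4}  (accept∈set)
'c' @ 2: {3,4,5}  (accept∈set)
'b' @ 3: {3,4,5}  (accept∈set)
'b' @ 4: {3,4,5}  (accept∈set)
'b' @ 5: {3,4,5}  (accept∈set)
after full input: {3,4,5}  (accept=3 in)

Answer: ACCEPT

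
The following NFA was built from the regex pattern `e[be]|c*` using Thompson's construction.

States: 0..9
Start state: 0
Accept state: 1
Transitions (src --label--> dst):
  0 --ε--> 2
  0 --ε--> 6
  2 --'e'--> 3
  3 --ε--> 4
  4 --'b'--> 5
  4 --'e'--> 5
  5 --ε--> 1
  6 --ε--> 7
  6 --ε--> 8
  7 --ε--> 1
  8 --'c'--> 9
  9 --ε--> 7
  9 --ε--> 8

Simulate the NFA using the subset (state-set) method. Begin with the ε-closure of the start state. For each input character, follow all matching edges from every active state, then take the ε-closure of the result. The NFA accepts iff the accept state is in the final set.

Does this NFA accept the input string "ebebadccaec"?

Answer: REJECT

Trace:
start: ε-closure({0}) = {0,1,2,6,7,8}
'e' @ 1: {3,4}
'b' @ 2: {1,5}  (accept∈set)
'e' @ 3: {}  — state set empty
rest 'badccaec' ignored (set empty)
final: {}; accept 1 not in set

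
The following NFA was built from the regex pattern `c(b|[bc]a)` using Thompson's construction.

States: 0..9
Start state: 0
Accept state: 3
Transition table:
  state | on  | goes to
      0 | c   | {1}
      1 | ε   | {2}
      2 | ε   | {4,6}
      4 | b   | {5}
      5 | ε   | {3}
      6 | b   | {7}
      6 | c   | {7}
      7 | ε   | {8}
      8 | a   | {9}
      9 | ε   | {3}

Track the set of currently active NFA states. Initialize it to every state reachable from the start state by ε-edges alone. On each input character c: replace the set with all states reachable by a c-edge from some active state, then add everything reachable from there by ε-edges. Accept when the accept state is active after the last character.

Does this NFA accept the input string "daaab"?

Answer: REJECT

Steps:
initial (ε-close {0}): {0}
'd' @ 1: {}  — state set empty
rest 'aaab' ignored (set empty)
end set {} — state 3 not in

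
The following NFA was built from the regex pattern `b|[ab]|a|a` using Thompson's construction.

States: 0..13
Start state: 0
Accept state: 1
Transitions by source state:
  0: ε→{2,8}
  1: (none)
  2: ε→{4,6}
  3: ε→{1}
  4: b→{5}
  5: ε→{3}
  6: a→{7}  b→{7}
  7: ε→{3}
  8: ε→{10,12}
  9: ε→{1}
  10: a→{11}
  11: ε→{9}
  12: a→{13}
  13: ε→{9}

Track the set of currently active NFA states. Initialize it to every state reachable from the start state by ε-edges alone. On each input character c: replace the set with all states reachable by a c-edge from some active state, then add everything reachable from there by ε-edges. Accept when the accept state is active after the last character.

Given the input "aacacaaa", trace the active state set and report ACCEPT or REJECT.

Answer: REJECT

Steps:
initial (ε-close {0}): {0,2,4,6,8,10,12}
'a' @ 1: {1,3,7,9,11,13}  (accept∈set)
'a' @ 2: {}  — no active states
rest 'cacaaa' ignored (set empty)
after full input: {}  (accept=1 not in)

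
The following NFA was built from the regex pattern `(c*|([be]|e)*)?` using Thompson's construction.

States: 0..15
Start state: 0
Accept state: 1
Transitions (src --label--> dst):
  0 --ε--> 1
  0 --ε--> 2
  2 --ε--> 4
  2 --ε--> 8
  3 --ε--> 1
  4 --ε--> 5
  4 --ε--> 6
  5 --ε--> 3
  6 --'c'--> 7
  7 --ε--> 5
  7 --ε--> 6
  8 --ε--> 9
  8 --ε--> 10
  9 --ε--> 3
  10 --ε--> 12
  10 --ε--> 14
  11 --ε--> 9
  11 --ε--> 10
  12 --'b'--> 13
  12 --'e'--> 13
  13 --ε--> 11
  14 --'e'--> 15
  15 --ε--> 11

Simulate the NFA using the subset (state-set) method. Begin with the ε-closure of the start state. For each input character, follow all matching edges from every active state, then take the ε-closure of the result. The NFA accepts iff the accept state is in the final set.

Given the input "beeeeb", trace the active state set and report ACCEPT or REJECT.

Answer: ACCEPT

Steps:
start: ε-closure({0}) = {0,1,2,3,4,5,6,8,9,10,12,14}
'b' @ 1: {1,3,9,10,11,12,13,14}  ✓accept
'e' @ 2: {1,3,9,10,11,12,13,14,15}  ✓accept
'e' @ 3: {1,3,9,10,11,12,13,14,15}  ✓accept
'e' @ 4: {1,3,9,10,11,12,13,14,15}  ✓accept
'e' @ 5: {1,3,9,10,11,12,13,14,15}  ✓accept
'b' @ 6: {1,3,9,10,11,12,13,14}  ✓accept
final: {1,3,9,10,11,12,13,14}; accept 1 in set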